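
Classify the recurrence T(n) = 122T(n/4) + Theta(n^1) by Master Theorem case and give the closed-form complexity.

Master Theorem for T(n) = 122T(n/4) + O(n^1):

a = 122, b = 4, c = 1
log_b(a) = log_4(122) = 3.4654

Case 1: c = 1 < log_4(122) = 3.4654
T(n) = O(n^(log_4 122))

For T(n) = 122T(n/4) + O(n^1): log_4(122) = 3.4654. This is Case 1 of the Master Theorem (c < log_b(a), work dominated by leaves), giving O(n^(log_4 122)).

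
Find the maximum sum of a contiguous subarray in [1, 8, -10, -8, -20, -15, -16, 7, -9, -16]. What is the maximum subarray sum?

Using Kadane's algorithm on [1, 8, -10, -8, -20, -15, -16, 7, -9, -16]:

Scanning through the array:
Position 1 (value 8): max_ending_here = 9, max_so_far = 9
Position 2 (value -10): max_ending_here = -1, max_so_far = 9
Position 3 (value -8): max_ending_here = -8, max_so_far = 9
Position 4 (value -20): max_ending_here = -20, max_so_far = 9
Position 5 (value -15): max_ending_here = -15, max_so_far = 9
Position 6 (value -16): max_ending_here = -16, max_so_far = 9
Position 7 (value 7): max_ending_here = 7, max_so_far = 9
Position 8 (value -9): max_ending_here = -2, max_so_far = 9
Position 9 (value -16): max_ending_here = -16, max_so_far = 9

Maximum subarray: [1, 8]
Maximum sum: 9

The maximum subarray is [1, 8] with sum 9. This subarray runs from index 0 to index 1.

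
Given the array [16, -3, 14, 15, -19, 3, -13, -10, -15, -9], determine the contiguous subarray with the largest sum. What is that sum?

Using Kadane's algorithm on [16, -3, 14, 15, -19, 3, -13, -10, -15, -9]:

Scanning through the array:
Position 1 (value -3): max_ending_here = 13, max_so_far = 16
Position 2 (value 14): max_ending_here = 27, max_so_far = 27
Position 3 (value 15): max_ending_here = 42, max_so_far = 42
Position 4 (value -19): max_ending_here = 23, max_so_far = 42
Position 5 (value 3): max_ending_here = 26, max_so_far = 42
Position 6 (value -13): max_ending_here = 13, max_so_far = 42
Position 7 (value -10): max_ending_here = 3, max_so_far = 42
Position 8 (value -15): max_ending_here = -12, max_so_far = 42
Position 9 (value -9): max_ending_here = -9, max_so_far = 42

Maximum subarray: [16, -3, 14, 15]
Maximum sum: 42

The maximum subarray is [16, -3, 14, 15] with sum 42. This subarray runs from index 0 to index 3.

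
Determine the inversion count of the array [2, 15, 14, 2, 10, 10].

Finding inversions in [2, 15, 14, 2, 10, 10]:

(1, 2): arr[1]=15 > arr[2]=14
(1, 3): arr[1]=15 > arr[3]=2
(1, 4): arr[1]=15 > arr[4]=10
(1, 5): arr[1]=15 > arr[5]=10
(2, 3): arr[2]=14 > arr[3]=2
(2, 4): arr[2]=14 > arr[4]=10
(2, 5): arr[2]=14 > arr[5]=10

Total inversions: 7

The array has 7 inversion(s): (1,2), (1,3), (1,4), (1,5), (2,3), (2,4), (2,5). Each pair (i,j) satisfies i < j and arr[i] > arr[j].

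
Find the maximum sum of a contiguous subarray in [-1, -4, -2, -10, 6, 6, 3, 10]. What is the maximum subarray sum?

Using Kadane's algorithm on [-1, -4, -2, -10, 6, 6, 3, 10]:

Scanning through the array:
Position 1 (value -4): max_ending_here = -4, max_so_far = -1
Position 2 (value -2): max_ending_here = -2, max_so_far = -1
Position 3 (value -10): max_ending_here = -10, max_so_far = -1
Position 4 (value 6): max_ending_here = 6, max_so_far = 6
Position 5 (value 6): max_ending_here = 12, max_so_far = 12
Position 6 (value 3): max_ending_here = 15, max_so_far = 15
Position 7 (value 10): max_ending_here = 25, max_so_far = 25

Maximum subarray: [6, 6, 3, 10]
Maximum sum: 25

The maximum subarray is [6, 6, 3, 10] with sum 25. This subarray runs from index 4 to index 7.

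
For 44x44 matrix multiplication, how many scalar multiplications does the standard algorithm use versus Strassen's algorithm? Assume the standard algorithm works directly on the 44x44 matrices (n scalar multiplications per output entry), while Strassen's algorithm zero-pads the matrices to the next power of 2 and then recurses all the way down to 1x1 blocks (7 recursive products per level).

Matrix multiplication for 44x44 matrices:

Strassen's algorithm requires power-of-2 dimensions. Pad 44x44 to 64x64 (next power of 2).

Standard algorithm: 44^3 = 85184 multiplications
Strassen's algorithm: 7^(log2(64)) = 7^6 = 117649 multiplications
Difference: 85184 - 117649 = -32465 (Strassen uses MORE here due to padding overhead — for small or just-over-power-of-2 n, padding can outweigh the per-level savings)

Standard: 85184 multiplications (44^3). Strassen: 117649 multiplications (7^6, after padding to 64x64). Strassen reduces 8 recursive multiplications to 7 at each level.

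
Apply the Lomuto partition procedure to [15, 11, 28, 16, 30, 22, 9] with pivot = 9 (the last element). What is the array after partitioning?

Lomuto partition with pivot = 9:

Initial array: [15, 11, 28, 16, 30, 22, 9]

arr[0]=15 > 9: no swap
arr[1]=11 > 9: no swap
arr[2]=28 > 9: no swap
arr[3]=16 > 9: no swap
arr[4]=30 > 9: no swap
arr[5]=22 > 9: no swap

Place pivot at position 0: [9, 11, 28, 16, 30, 22, 15]
Pivot position: 0

After partitioning with pivot 9, the array becomes [9, 11, 28, 16, 30, 22, 15]. The pivot is placed at index 0. All elements to the left of the pivot are <= 9, and all elements to the right are > 9.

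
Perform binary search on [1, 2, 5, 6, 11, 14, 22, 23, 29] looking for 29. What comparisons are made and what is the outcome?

Binary search for 29 in [1, 2, 5, 6, 11, 14, 22, 23, 29]:

lo=0, hi=8, mid=4, arr[mid]=11 -> 11 < 29, search right half
lo=5, hi=8, mid=6, arr[mid]=22 -> 22 < 29, search right half
lo=7, hi=8, mid=7, arr[mid]=23 -> 23 < 29, search right half
lo=8, hi=8, mid=8, arr[mid]=29 -> Found target at index 8!

Binary search finds 29 at index 8 after 4 comparisons. The search repeatedly halves the search space by comparing with the middle element.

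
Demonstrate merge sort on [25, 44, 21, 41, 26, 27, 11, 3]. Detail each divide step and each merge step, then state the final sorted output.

Merge sort trace:

Split: [25, 44, 21, 41, 26, 27, 11, 3] -> [25, 44, 21, 41] and [26, 27, 11, 3]
  Split: [25, 44, 21, 41] -> [25, 44] and [21, 41]
    Split: [25, 44] -> [25] and [44]
    Merge: [25] + [44] -> [25, 44]
    Split: [21, 41] -> [21] and [41]
    Merge: [21] + [41] -> [21, 41]
  Merge: [25, 44] + [21, 41] -> [21, 25, 41, 44]
  Split: [26, 27, 11, 3] -> [26, 27] and [11, 3]
    Split: [26, 27] -> [26] and [27]
    Merge: [26] + [27] -> [26, 27]
    Split: [11, 3] -> [11] and [3]
    Merge: [11] + [3] -> [3, 11]
  Merge: [26, 27] + [3, 11] -> [3, 11, 26, 27]
Merge: [21, 25, 41, 44] + [3, 11, 26, 27] -> [3, 11, 21, 25, 26, 27, 41, 44]

Final sorted array: [3, 11, 21, 25, 26, 27, 41, 44]

The merge sort proceeds by recursively splitting the array and merging sorted halves.
After all merges, the sorted array is [3, 11, 21, 25, 26, 27, 41, 44].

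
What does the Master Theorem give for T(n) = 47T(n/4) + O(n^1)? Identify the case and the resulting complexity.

Master Theorem for T(n) = 47T(n/4) + O(n^1):

a = 47, b = 4, c = 1
log_b(a) = log_4(47) = 2.7773

Case 1: c = 1 < log_4(47) = 2.7773
T(n) = O(n^(log_4 47))

For T(n) = 47T(n/4) + O(n^1): log_4(47) = 2.7773. This is Case 1 of the Master Theorem (c < log_b(a), work dominated by leaves), giving O(n^(log_4 47)).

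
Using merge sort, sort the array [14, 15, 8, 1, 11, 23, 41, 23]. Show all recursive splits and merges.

Merge sort trace:

Split: [14, 15, 8, 1, 11, 23, 41, 23] -> [14, 15, 8, 1] and [11, 23, 41, 23]
  Split: [14, 15, 8, 1] -> [14, 15] and [8, 1]
    Split: [14, 15] -> [14] and [15]
    Merge: [14] + [15] -> [14, 15]
    Split: [8, 1] -> [8] and [1]
    Merge: [8] + [1] -> [1, 8]
  Merge: [14, 15] + [1, 8] -> [1, 8, 14, 15]
  Split: [11, 23, 41, 23] -> [11, 23] and [41, 23]
    Split: [11, 23] -> [11] and [23]
    Merge: [11] + [23] -> [11, 23]
    Split: [41, 23] -> [41] and [23]
    Merge: [41] + [23] -> [23, 41]
  Merge: [11, 23] + [23, 41] -> [11, 23, 23, 41]
Merge: [1, 8, 14, 15] + [11, 23, 23, 41] -> [1, 8, 11, 14, 15, 23, 23, 41]

Final sorted array: [1, 8, 11, 14, 15, 23, 23, 41]

The merge sort proceeds by recursively splitting the array and merging sorted halves.
After all merges, the sorted array is [1, 8, 11, 14, 15, 23, 23, 41].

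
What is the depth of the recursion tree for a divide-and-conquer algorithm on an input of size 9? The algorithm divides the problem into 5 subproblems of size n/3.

For divide and conquer with division factor 3:

Problem sizes at each level:
Level 0: 9
Level 1: 3
Level 2: 1

The root is level 0 and the size-1 base case is level 2 (the tree spans levels 0 through 2, i.e. 3 levels counting the root), so the depth is the number of divisions: log_3(9) = 2

The recursion tree depth is log_3(9) = 2. At each level, the problem size is divided by 3, so it takes 2 divisions to reduce to a base case of size 1. The algorithm makes 5 recursive calls at each level.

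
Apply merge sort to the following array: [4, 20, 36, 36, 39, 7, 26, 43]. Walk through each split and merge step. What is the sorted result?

Merge sort trace:

Split: [4, 20, 36, 36, 39, 7, 26, 43] -> [4, 20, 36, 36] and [39, 7, 26, 43]
  Split: [4, 20, 36, 36] -> [4, 20] and [36, 36]
    Split: [4, 20] -> [4] and [20]
    Merge: [4] + [20] -> [4, 20]
    Split: [36, 36] -> [36] and [36]
    Merge: [36] + [36] -> [36, 36]
  Merge: [4, 20] + [36, 36] -> [4, 20, 36, 36]
  Split: [39, 7, 26, 43] -> [39, 7] and [26, 43]
    Split: [39, 7] -> [39] and [7]
    Merge: [39] + [7] -> [7, 39]
    Split: [26, 43] -> [26] and [43]
    Merge: [26] + [43] -> [26, 43]
  Merge: [7, 39] + [26, 43] -> [7, 26, 39, 43]
Merge: [4, 20, 36, 36] + [7, 26, 39, 43] -> [4, 7, 20, 26, 36, 36, 39, 43]

Final sorted array: [4, 7, 20, 26, 36, 36, 39, 43]

The merge sort proceeds by recursively splitting the array and merging sorted halves.
After all merges, the sorted array is [4, 7, 20, 26, 36, 36, 39, 43].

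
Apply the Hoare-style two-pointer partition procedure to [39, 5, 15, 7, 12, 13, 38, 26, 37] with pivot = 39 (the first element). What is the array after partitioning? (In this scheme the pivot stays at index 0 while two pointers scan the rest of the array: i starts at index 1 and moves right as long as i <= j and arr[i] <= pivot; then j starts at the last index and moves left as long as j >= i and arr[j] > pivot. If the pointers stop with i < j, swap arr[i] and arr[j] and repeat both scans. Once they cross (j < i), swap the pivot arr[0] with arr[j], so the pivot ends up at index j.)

Hoare-style two-pointer partition with pivot = 39:

Initial array: [39, 5, 15, 7, 12, 13, 38, 26, 37]

Pointers start at i = 1, j = 8.
i ends at 9, j ends at 8: the pointers have crossed (j < i), so scanning stops.

Swap pivot arr[0] with arr[8] to place pivot at position 8: [37, 5, 15, 7, 12, 13, 38, 26, 39]
Pivot position: 8

After partitioning with pivot 39, the array becomes [37, 5, 15, 7, 12, 13, 38, 26, 39]. The pivot is placed at index 8. All elements to the left of the pivot are <= 39, and all elements to the right are > 39.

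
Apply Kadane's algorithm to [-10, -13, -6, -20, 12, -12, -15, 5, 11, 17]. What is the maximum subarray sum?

Using Kadane's algorithm on [-10, -13, -6, -20, 12, -12, -15, 5, 11, 17]:

Scanning through the array:
Position 1 (value -13): max_ending_here = -13, max_so_far = -10
Position 2 (value -6): max_ending_here = -6, max_so_far = -6
Position 3 (value -20): max_ending_here = -20, max_so_far = -6
Position 4 (value 12): max_ending_here = 12, max_so_far = 12
Position 5 (value -12): max_ending_here = 0, max_so_far = 12
Position 6 (value -15): max_ending_here = -15, max_so_far = 12
Position 7 (value 5): max_ending_here = 5, max_so_far = 12
Position 8 (value 11): max_ending_here = 16, max_so_far = 16
Position 9 (value 17): max_ending_here = 33, max_so_far = 33

Maximum subarray: [5, 11, 17]
Maximum sum: 33

The maximum subarray is [5, 11, 17] with sum 33. This subarray runs from index 7 to index 9.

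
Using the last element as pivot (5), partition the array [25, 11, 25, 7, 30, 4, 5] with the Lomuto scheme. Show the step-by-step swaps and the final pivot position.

Lomuto partition with pivot = 5:

Initial array: [25, 11, 25, 7, 30, 4, 5]

arr[0]=25 > 5: no swap
arr[1]=11 > 5: no swap
arr[2]=25 > 5: no swap
arr[3]=7 > 5: no swap
arr[4]=30 > 5: no swap
arr[5]=4 <= 5: swap with position 0, array becomes [4, 11, 25, 7, 30, 25, 5]

Place pivot at position 1: [4, 5, 25, 7, 30, 25, 11]
Pivot position: 1

After partitioning with pivot 5, the array becomes [4, 5, 25, 7, 30, 25, 11]. The pivot is placed at index 1. All elements to the left of the pivot are <= 5, and all elements to the right are > 5.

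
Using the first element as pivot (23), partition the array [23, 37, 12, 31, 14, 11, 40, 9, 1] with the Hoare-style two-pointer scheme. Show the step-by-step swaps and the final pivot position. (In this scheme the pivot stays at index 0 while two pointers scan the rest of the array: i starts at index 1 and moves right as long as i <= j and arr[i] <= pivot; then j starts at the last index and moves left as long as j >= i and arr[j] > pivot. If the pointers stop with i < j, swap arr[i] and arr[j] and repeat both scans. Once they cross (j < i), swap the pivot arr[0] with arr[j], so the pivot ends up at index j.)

Hoare-style two-pointer partition with pivot = 23:

Initial array: [23, 37, 12, 31, 14, 11, 40, 9, 1]

Pointers start at i = 1, j = 8.
i stops at index 1 (arr[1]=37 > 23), j stops at index 8 (arr[8]=1 <= 23): swap arr[1] and arr[8], array becomes [23, 1, 12, 31, 14, 11, 40, 9, 37]
i stops at index 3 (arr[3]=31 > 23), j stops at index 7 (arr[7]=9 <= 23): swap arr[3] and arr[7], array becomes [23, 1, 12, 9, 14, 11, 40, 31, 37]
i ends at 6, j ends at 5: the pointers have crossed (j < i), so scanning stops.

Swap pivot arr[0] with arr[5] to place pivot at position 5: [11, 1, 12, 9, 14, 23, 40, 31, 37]
Pivot position: 5

After partitioning with pivot 23, the array becomes [11, 1, 12, 9, 14, 23, 40, 31, 37]. The pivot is placed at index 5. All elements to the left of the pivot are <= 23, and all elements to the right are > 23.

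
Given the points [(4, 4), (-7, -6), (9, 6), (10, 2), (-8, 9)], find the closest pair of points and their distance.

Computing all pairwise distances among 5 points:

d((4, 4), (-7, -6)) = 14.8661
d((4, 4), (9, 6)) = 5.3852
d((4, 4), (10, 2)) = 6.3246
d((4, 4), (-8, 9)) = 13.0
d((-7, -6), (9, 6)) = 20.0
d((-7, -6), (10, 2)) = 18.7883
d((-7, -6), (-8, 9)) = 15.0333
d((9, 6), (10, 2)) = 4.1231 <-- minimum
d((9, 6), (-8, 9)) = 17.2627
d((10, 2), (-8, 9)) = 19.3132

Closest pair: (9, 6) and (10, 2) with distance 4.1231

The closest pair is (9, 6) and (10, 2) with Euclidean distance 4.1231. For 5 points, brute-force pairwise comparison is shown above. For large n, the divide-and-conquer algorithm (sort by x, recurse on halves, check the dividing strip) achieves O(n log n).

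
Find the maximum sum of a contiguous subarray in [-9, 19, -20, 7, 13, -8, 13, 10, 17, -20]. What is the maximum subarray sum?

Using Kadane's algorithm on [-9, 19, -20, 7, 13, -8, 13, 10, 17, -20]:

Scanning through the array:
Position 1 (value 19): max_ending_here = 19, max_so_far = 19
Position 2 (value -20): max_ending_here = -1, max_so_far = 19
Position 3 (value 7): max_ending_here = 7, max_so_far = 19
Position 4 (value 13): max_ending_here = 20, max_so_far = 20
Position 5 (value -8): max_ending_here = 12, max_so_far = 20
Position 6 (value 13): max_ending_here = 25, max_so_far = 25
Position 7 (value 10): max_ending_here = 35, max_so_far = 35
Position 8 (value 17): max_ending_here = 52, max_so_far = 52
Position 9 (value -20): max_ending_here = 32, max_so_far = 52

Maximum subarray: [7, 13, -8, 13, 10, 17]
Maximum sum: 52

The maximum subarray is [7, 13, -8, 13, 10, 17] with sum 52. This subarray runs from index 3 to index 8.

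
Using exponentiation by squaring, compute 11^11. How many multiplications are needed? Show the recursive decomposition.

Computing 11^11 by squaring (build up from 11^1; each line after the first costs one multiplication):

11^1 = 11
11^2 = (11^1)^2 = 11^2 = 121
11^4 = (11^2)^2 = 121^2 = 14641
11^5 = 11 * 11^4 = 11 * 14641 = 161051
11^10 = (11^5)^2 = 161051^2 = 25937424601
11^11 = 11 * 11^10 = 11 * 25937424601 = 285311670611

Result: 285311670611
Multiplications needed: 5 (5 lines after 11^1)

11^11 = 285311670611. Using exponentiation by squaring, this requires 5 multiplications. The key idea: if the exponent is even, square the half-power; if odd, multiply by the base once.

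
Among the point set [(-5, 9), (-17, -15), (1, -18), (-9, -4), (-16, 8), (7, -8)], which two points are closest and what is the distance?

Computing all pairwise distances among 6 points:

d((-5, 9), (-17, -15)) = 26.8328
d((-5, 9), (1, -18)) = 27.6586
d((-5, 9), (-9, -4)) = 13.6015
d((-5, 9), (-16, 8)) = 11.0454 <-- minimum
d((-5, 9), (7, -8)) = 20.8087
d((-17, -15), (1, -18)) = 18.2483
d((-17, -15), (-9, -4)) = 13.6015
d((-17, -15), (-16, 8)) = 23.0217
d((-17, -15), (7, -8)) = 25.0
d((1, -18), (-9, -4)) = 17.2047
d((1, -18), (-16, 8)) = 31.0644
d((1, -18), (7, -8)) = 11.6619
d((-9, -4), (-16, 8)) = 13.8924
d((-9, -4), (7, -8)) = 16.4924
d((-16, 8), (7, -8)) = 28.0179

Closest pair: (-5, 9) and (-16, 8) with distance 11.0454

The closest pair is (-5, 9) and (-16, 8) with Euclidean distance 11.0454. For 6 points, brute-force pairwise comparison is shown above. For large n, the divide-and-conquer algorithm (sort by x, recurse on halves, check the dividing strip) achieves O(n log n).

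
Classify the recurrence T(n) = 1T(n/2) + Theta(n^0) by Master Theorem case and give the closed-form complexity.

Master Theorem for T(n) = 1T(n/2) + O(n^0):

a = 1, b = 2, c = 0
log_b(a) = log_2(1) = 0.0000

Case 2: c = 0 = log_2(1) = 0.0000
T(n) = O(n^0 log n) = O(log n)

For T(n) = 1T(n/2) + O(n^0): log_2(1) = 0.0000. This is Case 2 of the Master Theorem (c = log_b(a), equal work at all levels), giving O(log n).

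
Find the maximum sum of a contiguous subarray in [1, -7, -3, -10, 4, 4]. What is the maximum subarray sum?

Using Kadane's algorithm on [1, -7, -3, -10, 4, 4]:

Scanning through the array:
Position 1 (value -7): max_ending_here = -6, max_so_far = 1
Position 2 (value -3): max_ending_here = -3, max_so_far = 1
Position 3 (value -10): max_ending_here = -10, max_so_far = 1
Position 4 (value 4): max_ending_here = 4, max_so_far = 4
Position 5 (value 4): max_ending_here = 8, max_so_far = 8

Maximum subarray: [4, 4]
Maximum sum: 8

The maximum subarray is [4, 4] with sum 8. This subarray runs from index 4 to index 5.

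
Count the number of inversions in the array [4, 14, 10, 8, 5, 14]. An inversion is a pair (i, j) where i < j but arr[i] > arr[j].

Finding inversions in [4, 14, 10, 8, 5, 14]:

(1, 2): arr[1]=14 > arr[2]=10
(1, 3): arr[1]=14 > arr[3]=8
(1, 4): arr[1]=14 > arr[4]=5
(2, 3): arr[2]=10 > arr[3]=8
(2, 4): arr[2]=10 > arr[4]=5
(3, 4): arr[3]=8 > arr[4]=5

Total inversions: 6

The array has 6 inversion(s): (1,2), (1,3), (1,4), (2,3), (2,4), (3,4). Each pair (i,j) satisfies i < j and arr[i] > arr[j].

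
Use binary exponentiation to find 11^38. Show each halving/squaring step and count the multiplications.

Computing 11^38 by squaring (build up from 11^1; each line after the first costs one multiplication):

11^1 = 11
11^2 = (11^1)^2 = 11^2 = 121
11^4 = (11^2)^2 = 121^2 = 14641
11^8 = (11^4)^2 = 14641^2 = 214358881
11^9 = 11 * 11^8 = 11 * 214358881 = 2357947691
11^18 = (11^9)^2 = 2357947691^2 = 5559917313492231481
11^19 = 11 * 11^18 = 11 * 5559917313492231481 = 61159090448414546291
11^38 = (11^19)^2 = 61159090448414546291^2 = 3740434344477351388916475705363381856681

Result: 3740434344477351388916475705363381856681
Multiplications needed: 7 (7 lines after 11^1)

11^38 = 3740434344477351388916475705363381856681. Using exponentiation by squaring, this requires 7 multiplications. The key idea: if the exponent is even, square the half-power; if odd, multiply by the base once.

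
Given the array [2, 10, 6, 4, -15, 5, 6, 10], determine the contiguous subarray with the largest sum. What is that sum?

Using Kadane's algorithm on [2, 10, 6, 4, -15, 5, 6, 10]:

Scanning through the array:
Position 1 (value 10): max_ending_here = 12, max_so_far = 12
Position 2 (value 6): max_ending_here = 18, max_so_far = 18
Position 3 (value 4): max_ending_here = 22, max_so_far = 22
Position 4 (value -15): max_ending_here = 7, max_so_far = 22
Position 5 (value 5): max_ending_here = 12, max_so_far = 22
Position 6 (value 6): max_ending_here = 18, max_so_far = 22
Position 7 (value 10): max_ending_here = 28, max_so_far = 28

Maximum subarray: [2, 10, 6, 4, -15, 5, 6, 10]
Maximum sum: 28

The maximum subarray is [2, 10, 6, 4, -15, 5, 6, 10] with sum 28. This subarray runs from index 0 to index 7.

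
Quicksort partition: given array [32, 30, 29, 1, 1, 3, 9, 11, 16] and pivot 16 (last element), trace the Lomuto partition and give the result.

Lomuto partition with pivot = 16:

Initial array: [32, 30, 29, 1, 1, 3, 9, 11, 16]

arr[0]=32 > 16: no swap
arr[1]=30 > 16: no swap
arr[2]=29 > 16: no swap
arr[3]=1 <= 16: swap with position 0, array becomes [1, 30, 29, 32, 1, 3, 9, 11, 16]
arr[4]=1 <= 16: swap with position 1, array becomes [1, 1, 29, 32, 30, 3, 9, 11, 16]
arr[5]=3 <= 16: swap with position 2, array becomes [1, 1, 3, 32, 30, 29, 9, 11, 16]
arr[6]=9 <= 16: swap with position 3, array becomes [1, 1, 3, 9, 30, 29, 32, 11, 16]
arr[7]=11 <= 16: swap with position 4, array becomes [1, 1, 3, 9, 11, 29, 32, 30, 16]

Place pivot at position 5: [1, 1, 3, 9, 11, 16, 32, 30, 29]
Pivot position: 5

After partitioning with pivot 16, the array becomes [1, 1, 3, 9, 11, 16, 32, 30, 29]. The pivot is placed at index 5. All elements to the left of the pivot are <= 16, and all elements to the right are > 16.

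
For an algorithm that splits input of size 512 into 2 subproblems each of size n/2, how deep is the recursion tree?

For divide and conquer with division factor 2:

Problem sizes at each level:
Level 0: 512
Level 1: 256
Level 2: 128
Level 3: 64
Level 4: 32
Level 5: 16
Level 6: 8
Level 7: 4
Level 8: 2
Level 9: 1

The root is level 0 and the size-1 base case is level 9 (the tree spans levels 0 through 9, i.e. 10 levels counting the root), so the depth is the number of divisions: log_2(512) = 9

The recursion tree depth is log_2(512) = 9. At each level, the problem size is divided by 2, so it takes 9 divisions to reduce to a base case of size 1. The algorithm makes 2 recursive calls at each level.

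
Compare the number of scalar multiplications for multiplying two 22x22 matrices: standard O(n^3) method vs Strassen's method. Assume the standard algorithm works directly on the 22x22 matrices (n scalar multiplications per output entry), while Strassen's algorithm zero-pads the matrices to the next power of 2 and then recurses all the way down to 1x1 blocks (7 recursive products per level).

Matrix multiplication for 22x22 matrices:

Strassen's algorithm requires power-of-2 dimensions. Pad 22x22 to 32x32 (next power of 2).

Standard algorithm: 22^3 = 10648 multiplications
Strassen's algorithm: 7^(log2(32)) = 7^5 = 16807 multiplications
Difference: 10648 - 16807 = -6159 (Strassen uses MORE here due to padding overhead — for small or just-over-power-of-2 n, padding can outweigh the per-level savings)

Standard: 10648 multiplications (22^3). Strassen: 16807 multiplications (7^5, after padding to 32x32). Strassen reduces 8 recursive multiplications to 7 at each level.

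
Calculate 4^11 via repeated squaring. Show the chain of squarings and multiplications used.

Computing 4^11 by squaring (build up from 4^1; each line after the first costs one multiplication):

4^1 = 4
4^2 = (4^1)^2 = 4^2 = 16
4^4 = (4^2)^2 = 16^2 = 256
4^5 = 4 * 4^4 = 4 * 256 = 1024
4^10 = (4^5)^2 = 1024^2 = 1048576
4^11 = 4 * 4^10 = 4 * 1048576 = 4194304

Result: 4194304
Multiplications needed: 5 (5 lines after 4^1)

4^11 = 4194304. Using exponentiation by squaring, this requires 5 multiplications. The key idea: if the exponent is even, square the half-power; if odd, multiply by the base once.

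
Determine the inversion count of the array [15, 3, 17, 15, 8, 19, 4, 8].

Finding inversions in [15, 3, 17, 15, 8, 19, 4, 8]:

(0, 1): arr[0]=15 > arr[1]=3
(0, 4): arr[0]=15 > arr[4]=8
(0, 6): arr[0]=15 > arr[6]=4
(0, 7): arr[0]=15 > arr[7]=8
(2, 3): arr[2]=17 > arr[3]=15
(2, 4): arr[2]=17 > arr[4]=8
(2, 6): arr[2]=17 > arr[6]=4
(2, 7): arr[2]=17 > arr[7]=8
(3, 4): arr[3]=15 > arr[4]=8
(3, 6): arr[3]=15 > arr[6]=4
(3, 7): arr[3]=15 > arr[7]=8
(4, 6): arr[4]=8 > arr[6]=4
(5, 6): arr[5]=19 > arr[6]=4
(5, 7): arr[5]=19 > arr[7]=8

Total inversions: 14

The array has 14 inversion(s): (0,1), (0,4), (0,6), (0,7), (2,3), (2,4), (2,6), (2,7), (3,4), (3,6), (3,7), (4,6), (5,6), (5,7). Each pair (i,j) satisfies i < j and arr[i] > arr[j].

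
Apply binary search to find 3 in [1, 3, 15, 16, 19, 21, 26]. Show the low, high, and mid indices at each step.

Binary search for 3 in [1, 3, 15, 16, 19, 21, 26]:

lo=0, hi=6, mid=3, arr[mid]=16 -> 16 > 3, search left half
lo=0, hi=2, mid=1, arr[mid]=3 -> Found target at index 1!

Binary search finds 3 at index 1 after 2 comparisons. The search repeatedly halves the search space by comparing with the middle element.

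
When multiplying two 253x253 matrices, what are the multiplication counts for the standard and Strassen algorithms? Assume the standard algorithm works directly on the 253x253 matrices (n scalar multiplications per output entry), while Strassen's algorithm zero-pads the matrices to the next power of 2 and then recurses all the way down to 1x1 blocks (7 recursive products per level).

Matrix multiplication for 253x253 matrices:

Strassen's algorithm requires power-of-2 dimensions. Pad 253x253 to 256x256 (next power of 2).

Standard algorithm: 253^3 = 16194277 multiplications
Strassen's algorithm: 7^(log2(256)) = 7^8 = 5764801 multiplications
Savings: 16194277 - 5764801 = 10429476 multiplications

Standard: 16194277 multiplications (253^3). Strassen: 5764801 multiplications (7^8, after padding to 256x256). Strassen reduces 8 recursive multiplications to 7 at each level.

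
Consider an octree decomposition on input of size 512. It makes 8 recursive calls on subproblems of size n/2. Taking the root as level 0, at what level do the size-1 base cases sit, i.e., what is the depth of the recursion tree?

For divide and conquer with division factor 2:

Problem sizes at each level:
Level 0: 512
Level 1: 256
Level 2: 128
Level 3: 64
Level 4: 32
Level 5: 16
Level 6: 8
Level 7: 4
Level 8: 2
Level 9: 1

The root is level 0 and the size-1 base case is level 9 (the tree spans levels 0 through 9, i.e. 10 levels counting the root), so the depth is the number of divisions: log_2(512) = 9

The recursion tree depth is log_2(512) = 9. At each level, the problem size is divided by 2, so it takes 9 divisions to reduce to a base case of size 1. The algorithm makes 8 recursive calls at each level.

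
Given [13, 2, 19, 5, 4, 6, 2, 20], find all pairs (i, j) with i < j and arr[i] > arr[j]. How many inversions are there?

Finding inversions in [13, 2, 19, 5, 4, 6, 2, 20]:

(0, 1): arr[0]=13 > arr[1]=2
(0, 3): arr[0]=13 > arr[3]=5
(0, 4): arr[0]=13 > arr[4]=4
(0, 5): arr[0]=13 > arr[5]=6
(0, 6): arr[0]=13 > arr[6]=2
(2, 3): arr[2]=19 > arr[3]=5
(2, 4): arr[2]=19 > arr[4]=4
(2, 5): arr[2]=19 > arr[5]=6
(2, 6): arr[2]=19 > arr[6]=2
(3, 4): arr[3]=5 > arr[4]=4
(3, 6): arr[3]=5 > arr[6]=2
(4, 6): arr[4]=4 > arr[6]=2
(5, 6): arr[5]=6 > arr[6]=2

Total inversions: 13

The array has 13 inversion(s): (0,1), (0,3), (0,4), (0,5), (0,6), (2,3), (2,4), (2,5), (2,6), (3,4), (3,6), (4,6), (5,6). Each pair (i,j) satisfies i < j and arr[i] > arr[j].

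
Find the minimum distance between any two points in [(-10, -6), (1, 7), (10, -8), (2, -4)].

Computing all pairwise distances among 4 points:

d((-10, -6), (1, 7)) = 17.0294
d((-10, -6), (10, -8)) = 20.0998
d((-10, -6), (2, -4)) = 12.1655
d((1, 7), (10, -8)) = 17.4929
d((1, 7), (2, -4)) = 11.0454
d((10, -8), (2, -4)) = 8.9443 <-- minimum

Closest pair: (10, -8) and (2, -4) with distance 8.9443

The closest pair is (10, -8) and (2, -4) with Euclidean distance 8.9443. For 4 points, brute-force pairwise comparison is shown above. For large n, the divide-and-conquer algorithm (sort by x, recurse on halves, check the dividing strip) achieves O(n log n).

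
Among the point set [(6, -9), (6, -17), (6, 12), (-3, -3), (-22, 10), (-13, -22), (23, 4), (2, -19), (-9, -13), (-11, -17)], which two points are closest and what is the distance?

Computing all pairwise distances among 10 points:

d((6, -9), (6, -17)) = 8.0
d((6, -9), (6, 12)) = 21.0
d((6, -9), (-3, -3)) = 10.8167
d((6, -9), (-22, 10)) = 33.8378
d((6, -9), (-13, -22)) = 23.0217
d((6, -9), (23, 4)) = 21.4009
d((6, -9), (2, -19)) = 10.7703
d((6, -9), (-9, -13)) = 15.5242
d((6, -9), (-11, -17)) = 18.7883
d((6, -17), (6, 12)) = 29.0
d((6, -17), (-3, -3)) = 16.6433
d((6, -17), (-22, 10)) = 38.8973
d((6, -17), (-13, -22)) = 19.6469
d((6, -17), (23, 4)) = 27.0185
d((6, -17), (2, -19)) = 4.4721 <-- minimum
d((6, -17), (-9, -13)) = 15.5242
d((6, -17), (-11, -17)) = 17.0
d((6, 12), (-3, -3)) = 17.4929
d((6, 12), (-22, 10)) = 28.0713
d((6, 12), (-13, -22)) = 38.9487
d((6, 12), (23, 4)) = 18.7883
d((6, 12), (2, -19)) = 31.257
d((6, 12), (-9, -13)) = 29.1548
d((6, 12), (-11, -17)) = 33.6155
d((-3, -3), (-22, 10)) = 23.0217
d((-3, -3), (-13, -22)) = 21.4709
d((-3, -3), (23, 4)) = 26.9258
d((-3, -3), (2, -19)) = 16.7631
d((-3, -3), (-9, -13)) = 11.6619
d((-3, -3), (-11, -17)) = 16.1245
d((-22, 10), (-13, -22)) = 33.2415
d((-22, 10), (23, 4)) = 45.3982
d((-22, 10), (2, -19)) = 37.6431
d((-22, 10), (-9, -13)) = 26.4197
d((-22, 10), (-11, -17)) = 29.1548
d((-13, -22), (23, 4)) = 44.4072
d((-13, -22), (2, -19)) = 15.2971
d((-13, -22), (-9, -13)) = 9.8489
d((-13, -22), (-11, -17)) = 5.3852
d((23, 4), (2, -19)) = 31.1448
d((23, 4), (-9, -13)) = 36.2353
d((23, 4), (-11, -17)) = 39.9625
d((2, -19), (-9, -13)) = 12.53
d((2, -19), (-11, -17)) = 13.1529
d((-9, -13), (-11, -17)) = 4.4721 <-- minimum

Minimum distance: 4.4721 (tie among 2 pairs: (6, -17) and (2, -19); (-9, -13) and (-11, -17))

The minimum Euclidean distance is 4.4721. There is a tie: 2 pairs achieve this minimum — (6, -17) and (2, -19); (-9, -13) and (-11, -17). Any of these is a valid closest pair. For 10 points, brute-force pairwise comparison is shown above. For large n, the divide-and-conquer algorithm (sort by x, recurse on halves, check the dividing strip) achieves O(n log n).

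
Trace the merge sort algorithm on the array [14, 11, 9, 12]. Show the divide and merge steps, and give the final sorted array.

Merge sort trace:

Split: [14, 11, 9, 12] -> [14, 11] and [9, 12]
  Split: [14, 11] -> [14] and [11]
  Merge: [14] + [11] -> [11, 14]
  Split: [9, 12] -> [9] and [12]
  Merge: [9] + [12] -> [9, 12]
Merge: [11, 14] + [9, 12] -> [9, 11, 12, 14]

Final sorted array: [9, 11, 12, 14]

The merge sort proceeds by recursively splitting the array and merging sorted halves.
After all merges, the sorted array is [9, 11, 12, 14].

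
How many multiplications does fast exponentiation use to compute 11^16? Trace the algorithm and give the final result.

Computing 11^16 by squaring (build up from 11^1; each line after the first costs one multiplication):

11^1 = 11
11^2 = (11^1)^2 = 11^2 = 121
11^4 = (11^2)^2 = 121^2 = 14641
11^8 = (11^4)^2 = 14641^2 = 214358881
11^16 = (11^8)^2 = 214358881^2 = 45949729863572161

Result: 45949729863572161
Multiplications needed: 4 (4 lines after 11^1)

11^16 = 45949729863572161. Using exponentiation by squaring, this requires 4 multiplications. The key idea: if the exponent is even, square the half-power; if odd, multiply by the base once.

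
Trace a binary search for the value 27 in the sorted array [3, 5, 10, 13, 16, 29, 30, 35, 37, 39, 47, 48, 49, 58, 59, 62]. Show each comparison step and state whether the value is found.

Binary search for 27 in [3, 5, 10, 13, 16, 29, 30, 35, 37, 39, 47, 48, 49, 58, 59, 62]:

lo=0, hi=15, mid=7, arr[mid]=35 -> 35 > 27, search left half
lo=0, hi=6, mid=3, arr[mid]=13 -> 13 < 27, search right half
lo=4, hi=6, mid=5, arr[mid]=29 -> 29 > 27, search left half
lo=4, hi=4, mid=4, arr[mid]=16 -> 16 < 27, search right half
lo=5 > hi=4, target 27 not found

Binary search determines that 27 is not in the array after 4 comparisons. The search space was exhausted without finding the target.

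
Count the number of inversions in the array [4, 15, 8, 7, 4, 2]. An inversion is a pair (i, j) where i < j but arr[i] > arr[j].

Finding inversions in [4, 15, 8, 7, 4, 2]:

(0, 5): arr[0]=4 > arr[5]=2
(1, 2): arr[1]=15 > arr[2]=8
(1, 3): arr[1]=15 > arr[3]=7
(1, 4): arr[1]=15 > arr[4]=4
(1, 5): arr[1]=15 > arr[5]=2
(2, 3): arr[2]=8 > arr[3]=7
(2, 4): arr[2]=8 > arr[4]=4
(2, 5): arr[2]=8 > arr[5]=2
(3, 4): arr[3]=7 > arr[4]=4
(3, 5): arr[3]=7 > arr[5]=2
(4, 5): arr[4]=4 > arr[5]=2

Total inversions: 11

The array has 11 inversion(s): (0,5), (1,2), (1,3), (1,4), (1,5), (2,3), (2,4), (2,5), (3,4), (3,5), (4,5). Each pair (i,j) satisfies i < j and arr[i] > arr[j].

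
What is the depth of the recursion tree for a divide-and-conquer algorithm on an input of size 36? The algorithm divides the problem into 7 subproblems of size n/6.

For divide and conquer with division factor 6:

Problem sizes at each level:
Level 0: 36
Level 1: 6
Level 2: 1

The root is level 0 and the size-1 base case is level 2 (the tree spans levels 0 through 2, i.e. 3 levels counting the root), so the depth is the number of divisions: log_6(36) = 2

The recursion tree depth is log_6(36) = 2. At each level, the problem size is divided by 6, so it takes 2 divisions to reduce to a base case of size 1. The algorithm makes 7 recursive calls at each level.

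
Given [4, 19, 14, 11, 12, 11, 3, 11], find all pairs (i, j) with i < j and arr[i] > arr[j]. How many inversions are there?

Finding inversions in [4, 19, 14, 11, 12, 11, 3, 11]:

(0, 6): arr[0]=4 > arr[6]=3
(1, 2): arr[1]=19 > arr[2]=14
(1, 3): arr[1]=19 > arr[3]=11
(1, 4): arr[1]=19 > arr[4]=12
(1, 5): arr[1]=19 > arr[5]=11
(1, 6): arr[1]=19 > arr[6]=3
(1, 7): arr[1]=19 > arr[7]=11
(2, 3): arr[2]=14 > arr[3]=11
(2, 4): arr[2]=14 > arr[4]=12
(2, 5): arr[2]=14 > arr[5]=11
(2, 6): arr[2]=14 > arr[6]=3
(2, 7): arr[2]=14 > arr[7]=11
(3, 6): arr[3]=11 > arr[6]=3
(4, 5): arr[4]=12 > arr[5]=11
(4, 6): arr[4]=12 > arr[6]=3
(4, 7): arr[4]=12 > arr[7]=11
(5, 6): arr[5]=11 > arr[6]=3

Total inversions: 17

The array has 17 inversion(s): (0,6), (1,2), (1,3), (1,4), (1,5), (1,6), (1,7), (2,3), (2,4), (2,5), (2,6), (2,7), (3,6), (4,5), (4,6), (4,7), (5,6). Each pair (i,j) satisfies i < j and arr[i] > arr[j].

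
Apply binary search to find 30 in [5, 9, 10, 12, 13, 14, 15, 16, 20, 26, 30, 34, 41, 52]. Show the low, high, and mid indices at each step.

Binary search for 30 in [5, 9, 10, 12, 13, 14, 15, 16, 20, 26, 30, 34, 41, 52]:

lo=0, hi=13, mid=6, arr[mid]=15 -> 15 < 30, search right half
lo=7, hi=13, mid=10, arr[mid]=30 -> Found target at index 10!

Binary search finds 30 at index 10 after 2 comparisons. The search repeatedly halves the search space by comparing with the middle element.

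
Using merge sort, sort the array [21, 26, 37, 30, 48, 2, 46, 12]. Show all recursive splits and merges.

Merge sort trace:

Split: [21, 26, 37, 30, 48, 2, 46, 12] -> [21, 26, 37, 30] and [48, 2, 46, 12]
  Split: [21, 26, 37, 30] -> [21, 26] and [37, 30]
    Split: [21, 26] -> [21] and [26]
    Merge: [21] + [26] -> [21, 26]
    Split: [37, 30] -> [37] and [30]
    Merge: [37] + [30] -> [30, 37]
  Merge: [21, 26] + [30, 37] -> [21, 26, 30, 37]
  Split: [48, 2, 46, 12] -> [48, 2] and [46, 12]
    Split: [48, 2] -> [48] and [2]
    Merge: [48] + [2] -> [2, 48]
    Split: [46, 12] -> [46] and [12]
    Merge: [46] + [12] -> [12, 46]
  Merge: [2, 48] + [12, 46] -> [2, 12, 46, 48]
Merge: [21, 26, 30, 37] + [2, 12, 46, 48] -> [2, 12, 21, 26, 30, 37, 46, 48]

Final sorted array: [2, 12, 21, 26, 30, 37, 46, 48]

The merge sort proceeds by recursively splitting the array and merging sorted halves.
After all merges, the sorted array is [2, 12, 21, 26, 30, 37, 46, 48].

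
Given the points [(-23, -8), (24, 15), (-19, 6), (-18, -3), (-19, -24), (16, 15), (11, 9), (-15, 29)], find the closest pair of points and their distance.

Computing all pairwise distances among 8 points:

d((-23, -8), (24, 15)) = 52.3259
d((-23, -8), (-19, 6)) = 14.5602
d((-23, -8), (-18, -3)) = 7.0711 <-- minimum
d((-23, -8), (-19, -24)) = 16.4924
d((-23, -8), (16, 15)) = 45.2769
d((-23, -8), (11, 9)) = 38.0132
d((-23, -8), (-15, 29)) = 37.855
d((24, 15), (-19, 6)) = 43.9318
d((24, 15), (-18, -3)) = 45.6946
d((24, 15), (-19, -24)) = 58.0517
d((24, 15), (16, 15)) = 8.0
d((24, 15), (11, 9)) = 14.3178
d((24, 15), (-15, 29)) = 41.4367
d((-19, 6), (-18, -3)) = 9.0554
d((-19, 6), (-19, -24)) = 30.0
d((-19, 6), (16, 15)) = 36.1386
d((-19, 6), (11, 9)) = 30.1496
d((-19, 6), (-15, 29)) = 23.3452
d((-18, -3), (-19, -24)) = 21.0238
d((-18, -3), (16, 15)) = 38.4708
d((-18, -3), (11, 9)) = 31.3847
d((-18, -3), (-15, 29)) = 32.1403
d((-19, -24), (16, 15)) = 52.4023
d((-19, -24), (11, 9)) = 44.5982
d((-19, -24), (-15, 29)) = 53.1507
d((16, 15), (11, 9)) = 7.8102
d((16, 15), (-15, 29)) = 34.0147
d((11, 9), (-15, 29)) = 32.8024

Closest pair: (-23, -8) and (-18, -3) with distance 7.0711

The closest pair is (-23, -8) and (-18, -3) with Euclidean distance 7.0711. For 8 points, brute-force pairwise comparison is shown above. For large n, the divide-and-conquer algorithm (sort by x, recurse on halves, check the dividing strip) achieves O(n log n).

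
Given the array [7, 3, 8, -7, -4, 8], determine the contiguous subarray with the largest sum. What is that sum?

Using Kadane's algorithm on [7, 3, 8, -7, -4, 8]:

Scanning through the array:
Position 1 (value 3): max_ending_here = 10, max_so_far = 10
Position 2 (value 8): max_ending_here = 18, max_so_far = 18
Position 3 (value -7): max_ending_here = 11, max_so_far = 18
Position 4 (value -4): max_ending_here = 7, max_so_far = 18
Position 5 (value 8): max_ending_here = 15, max_so_far = 18

Maximum subarray: [7, 3, 8]
Maximum sum: 18

The maximum subarray is [7, 3, 8] with sum 18. This subarray runs from index 0 to index 2.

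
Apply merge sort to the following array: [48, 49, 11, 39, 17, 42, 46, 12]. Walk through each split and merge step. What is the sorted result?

Merge sort trace:

Split: [48, 49, 11, 39, 17, 42, 46, 12] -> [48, 49, 11, 39] and [17, 42, 46, 12]
  Split: [48, 49, 11, 39] -> [48, 49] and [11, 39]
    Split: [48, 49] -> [48] and [49]
    Merge: [48] + [49] -> [48, 49]
    Split: [11, 39] -> [11] and [39]
    Merge: [11] + [39] -> [11, 39]
  Merge: [48, 49] + [11, 39] -> [11, 39, 48, 49]
  Split: [17, 42, 46, 12] -> [17, 42] and [46, 12]
    Split: [17, 42] -> [17] and [42]
    Merge: [17] + [42] -> [17, 42]
    Split: [46, 12] -> [46] and [12]
    Merge: [46] + [12] -> [12, 46]
  Merge: [17, 42] + [12, 46] -> [12, 17, 42, 46]
Merge: [11, 39, 48, 49] + [12, 17, 42, 46] -> [11, 12, 17, 39, 42, 46, 48, 49]

Final sorted array: [11, 12, 17, 39, 42, 46, 48, 49]

The merge sort proceeds by recursively splitting the array and merging sorted halves.
After all merges, the sorted array is [11, 12, 17, 39, 42, 46, 48, 49].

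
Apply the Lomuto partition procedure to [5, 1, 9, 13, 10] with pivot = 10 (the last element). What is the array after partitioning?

Lomuto partition with pivot = 10:

Initial array: [5, 1, 9, 13, 10]

arr[0]=5 <= 10: swap with position 0, array becomes [5, 1, 9, 13, 10]
arr[1]=1 <= 10: swap with position 1, array becomes [5, 1, 9, 13, 10]
arr[2]=9 <= 10: swap with position 2, array becomes [5, 1, 9, 13, 10]
arr[3]=13 > 10: no swap

Place pivot at position 3: [5, 1, 9, 10, 13]
Pivot position: 3

After partitioning with pivot 10, the array becomes [5, 1, 9, 10, 13]. The pivot is placed at index 3. All elements to the left of the pivot are <= 10, and all elements to the right are > 10.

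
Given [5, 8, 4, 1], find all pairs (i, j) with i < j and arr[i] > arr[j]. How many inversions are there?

Finding inversions in [5, 8, 4, 1]:

(0, 2): arr[0]=5 > arr[2]=4
(0, 3): arr[0]=5 > arr[3]=1
(1, 2): arr[1]=8 > arr[2]=4
(1, 3): arr[1]=8 > arr[3]=1
(2, 3): arr[2]=4 > arr[3]=1

Total inversions: 5

The array has 5 inversion(s): (0,2), (0,3), (1,2), (1,3), (2,3). Each pair (i,j) satisfies i < j and arr[i] > arr[j].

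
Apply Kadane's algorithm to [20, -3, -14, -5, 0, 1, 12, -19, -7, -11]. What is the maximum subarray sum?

Using Kadane's algorithm on [20, -3, -14, -5, 0, 1, 12, -19, -7, -11]:

Scanning through the array:
Position 1 (value -3): max_ending_here = 17, max_so_far = 20
Position 2 (value -14): max_ending_here = 3, max_so_far = 20
Position 3 (value -5): max_ending_here = -2, max_so_far = 20
Position 4 (value 0): max_ending_here = 0, max_so_far = 20
Position 5 (value 1): max_ending_here = 1, max_so_far = 20
Position 6 (value 12): max_ending_here = 13, max_so_far = 20
Position 7 (value -19): max_ending_here = -6, max_so_far = 20
Position 8 (value -7): max_ending_here = -7, max_so_far = 20
Position 9 (value -11): max_ending_here = -11, max_so_far = 20

Maximum subarray: [20]
Maximum sum: 20

The maximum subarray is [20] with sum 20. This subarray runs from index 0 to index 0.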